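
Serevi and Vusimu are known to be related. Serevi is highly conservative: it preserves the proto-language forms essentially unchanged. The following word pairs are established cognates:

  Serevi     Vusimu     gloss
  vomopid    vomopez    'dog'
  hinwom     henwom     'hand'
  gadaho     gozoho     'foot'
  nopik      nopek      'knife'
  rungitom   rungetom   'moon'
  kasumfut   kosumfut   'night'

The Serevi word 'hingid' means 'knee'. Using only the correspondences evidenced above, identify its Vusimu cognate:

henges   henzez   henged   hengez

hengez

hinwom ~ henwom — Serevi i corresponds to Vusimu e after a consonant, before a nasal.
vomopid ~ vomopez, nopik ~ nopek — Serevi i corresponds to Vusimu e after a consonant, before a consonant other than r, m, n, p, b, f, v.
vomopid ~ vomopez — Serevi d corresponds to Vusimu z word-finally.
Applying these to Serevi 'hingid':
  hingid → hengid   (i→e after a consonant, before a nasal)
  hengid → henged   (i→e after a consonant, before a consonant other than r, m, n, p, b, f, v)
  henged → hengez   (d→z word-finally)
So the Vusimu cognate is 'hengez'.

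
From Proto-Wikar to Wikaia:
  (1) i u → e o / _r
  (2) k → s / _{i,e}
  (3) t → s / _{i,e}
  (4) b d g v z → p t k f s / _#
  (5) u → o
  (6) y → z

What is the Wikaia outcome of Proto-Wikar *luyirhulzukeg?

Wikaia: *luyirhulzukeg
  luyirhulzukeg → luyerhulzukeg   [pre-rhotic lowering]
  luyerhulzukeg → luyerhulzuseg   [palatalisation]
  luyerhulzuseg (rule 3 does not apply)
  luyerhulzuseg → luyerhulzusek   [final devoicing]
  luyerhulzusek → loyerholzosek   [vowel merger]
  loyerholzosek → lozerholzosek   [unconditioned shift]
  giving Wikaia lozerholzosek.

lozerholzosek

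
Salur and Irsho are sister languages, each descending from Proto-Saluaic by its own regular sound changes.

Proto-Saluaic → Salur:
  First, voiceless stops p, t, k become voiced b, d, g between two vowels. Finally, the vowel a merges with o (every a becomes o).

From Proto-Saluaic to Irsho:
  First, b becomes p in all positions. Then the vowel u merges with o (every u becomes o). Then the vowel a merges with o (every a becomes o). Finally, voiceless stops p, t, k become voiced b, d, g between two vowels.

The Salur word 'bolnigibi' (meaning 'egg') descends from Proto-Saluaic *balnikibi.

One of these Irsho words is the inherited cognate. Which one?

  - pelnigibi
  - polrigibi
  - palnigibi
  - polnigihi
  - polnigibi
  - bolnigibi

polnigibi

Irsho: start from *balnikibi.
  rule 1 (unconditioned shift): balnikibi → palnikipi
  rule 2: no change — palnikipi
  rule 3 (vowel merger): palnikipi → polnikipi
  rule 4 (intervocalic voicing): polnikipi → polnigibi
  ⇒ Irsho polnigibi
Only 'polnigibi' matches the regular Irsho development of *balnikibi.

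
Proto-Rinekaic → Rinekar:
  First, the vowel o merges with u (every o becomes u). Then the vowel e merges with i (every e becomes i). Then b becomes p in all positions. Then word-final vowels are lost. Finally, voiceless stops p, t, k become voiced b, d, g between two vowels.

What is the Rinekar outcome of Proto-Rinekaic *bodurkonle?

Rinekar: *bodurkonle
  bodurkonle → budurkunle   [vowel merger]
  budurkunle → budurkunli   [vowel merger]
  budurkunli → pudurkunli   [unconditioned shift]
  pudurkunli → pudurkunl   [apocope]
  pudurkunl (rule 5 does not apply)
  giving Rinekar pudurkunl.

pudurkunl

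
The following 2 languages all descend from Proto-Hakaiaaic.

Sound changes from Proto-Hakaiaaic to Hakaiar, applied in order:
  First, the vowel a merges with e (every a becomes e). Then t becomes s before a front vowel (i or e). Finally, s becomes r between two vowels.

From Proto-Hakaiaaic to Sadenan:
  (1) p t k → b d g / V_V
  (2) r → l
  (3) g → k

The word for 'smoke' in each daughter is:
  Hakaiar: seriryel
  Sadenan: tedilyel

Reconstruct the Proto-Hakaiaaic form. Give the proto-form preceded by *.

*tetiryel

Position 3: Hakaiar has r, Sadenan has d. Taking the neighbouring segments as reconstructed: Hakaiar r could go back to *t or *s or *r; Sadenan d could go back to *t or *d — the one source consistent with every daughter is *t.
Position 5: Hakaiar has r, Sadenan has l. Taking the neighbouring segments as reconstructed: Hakaiar r can only go back to *r; Sadenan l could go back to *l or *r — the one source consistent with every daughter is *r.
Position 1: Hakaiar has s, Sadenan has t. Sadenan preserves t here (none of its changes turn any other segment into t), so the proto-segment is *t.
The remaining positions agree across the daughters. Check the candidate against every language:
Hakaiar: *tetiryel > sesiryel > seriryel  (by palatalisation, rhotacism)
Sadenan: start from *tetiryel.
  rule 1 (intervocalic voicing): tetiryel → tediryel
  rule 2 (unconditioned shift): tediryel → tedilyel
  rule 3: no change — tedilyel
  ⇒ Sadenan tedilyel
*tetiryel is the unique common source.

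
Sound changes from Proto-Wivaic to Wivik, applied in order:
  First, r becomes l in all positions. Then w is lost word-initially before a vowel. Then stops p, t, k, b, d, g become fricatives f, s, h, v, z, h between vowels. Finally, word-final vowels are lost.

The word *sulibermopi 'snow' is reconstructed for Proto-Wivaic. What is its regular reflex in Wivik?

Wivik: *sulibermopi > sulibelmopi > sulivelmofi > sulivelmof  (by unconditioned shift, intervocalic lenition, apocope)

sulivelmof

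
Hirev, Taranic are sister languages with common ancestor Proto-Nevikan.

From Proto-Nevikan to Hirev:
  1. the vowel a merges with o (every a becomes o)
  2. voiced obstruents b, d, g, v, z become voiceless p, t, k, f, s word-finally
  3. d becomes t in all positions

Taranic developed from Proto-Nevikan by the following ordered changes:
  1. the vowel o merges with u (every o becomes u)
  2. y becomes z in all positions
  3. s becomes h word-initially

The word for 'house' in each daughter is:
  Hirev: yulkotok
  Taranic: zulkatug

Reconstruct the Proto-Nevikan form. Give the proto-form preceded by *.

Position 8: Hirev has k, Taranic has g. Taranic preserves g here (none of its changes turn any other segment into g), so the proto-segment is *g.
Position 1: Hirev has y, Taranic has z. Hirev preserves y here (none of its changes turn any other segment into y), so the proto-segment is *y.
Position 5: Hirev has o, Taranic has a. Taranic preserves a here (none of its changes turn any other segment into a), so the proto-segment is *a.
Verify the candidate proto-form against each daughter:
Hirev: start from *yulkatog.
  rule 1 (vowel merger): yulkatog → yulkotog
  rule 2 (final devoicing): yulkotog → yulkotok
  rule 3: no change — yulkotok
  ⇒ Hirev yulkotok
Taranic: *yulkatog > yulkatug > zulkatug  (by vowel merger, unconditioned shift)
No other proto-form is consistent with every reflex, so the reconstruction is *yulkatog.

*yulkatog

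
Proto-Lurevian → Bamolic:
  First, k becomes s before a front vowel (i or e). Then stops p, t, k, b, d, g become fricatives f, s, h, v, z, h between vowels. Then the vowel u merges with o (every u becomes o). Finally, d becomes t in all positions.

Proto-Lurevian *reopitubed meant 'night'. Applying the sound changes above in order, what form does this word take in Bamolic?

Bamolic: start from *reopitubed.
  rule 1: no change — reopitubed
  rule 2 (intervocalic lenition): reopitubed → reofisuved
  rule 3 (vowel merger): reofisuved → reofisoved
  rule 4 (unconditioned shift): reofisoved → reofisovet
  ⇒ Bamolic reofisovet

reofisovet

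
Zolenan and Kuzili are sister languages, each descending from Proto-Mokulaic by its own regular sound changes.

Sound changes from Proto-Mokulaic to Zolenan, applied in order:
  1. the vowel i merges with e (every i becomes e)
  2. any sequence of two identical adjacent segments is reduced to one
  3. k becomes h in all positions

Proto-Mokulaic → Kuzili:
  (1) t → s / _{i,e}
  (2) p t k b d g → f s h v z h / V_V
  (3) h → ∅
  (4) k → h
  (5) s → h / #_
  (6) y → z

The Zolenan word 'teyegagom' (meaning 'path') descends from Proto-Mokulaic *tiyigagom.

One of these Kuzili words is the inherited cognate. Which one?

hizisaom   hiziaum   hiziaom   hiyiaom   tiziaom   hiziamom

hiziaom

Kuzili: *tiyigagom
  tiyigagom → siyigagom   [palatalisation]
  siyigagom → siyihahom   [intervocalic lenition]
  siyihahom → siyiaom   [h-loss]
  siyiaom (rule 4 does not apply)
  siyiaom → hiyiaom   [debuccalisation]
  hiyiaom → hiziaom   [unconditioned shift]
  giving Kuzili hiziaom.
Only 'hiziaom' matches the regular Kuzili development of *tiyigagom.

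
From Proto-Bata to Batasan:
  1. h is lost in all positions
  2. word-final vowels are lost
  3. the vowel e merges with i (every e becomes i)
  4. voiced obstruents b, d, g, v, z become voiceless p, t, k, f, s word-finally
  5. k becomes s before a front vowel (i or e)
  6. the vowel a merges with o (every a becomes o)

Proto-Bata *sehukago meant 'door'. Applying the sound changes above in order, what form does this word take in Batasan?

Batasan: *sehukago > seukago > seukag > siukag > siukak > siukok  (by h-loss, apocope, vowel merger, final devoicing, vowel merger)

siukok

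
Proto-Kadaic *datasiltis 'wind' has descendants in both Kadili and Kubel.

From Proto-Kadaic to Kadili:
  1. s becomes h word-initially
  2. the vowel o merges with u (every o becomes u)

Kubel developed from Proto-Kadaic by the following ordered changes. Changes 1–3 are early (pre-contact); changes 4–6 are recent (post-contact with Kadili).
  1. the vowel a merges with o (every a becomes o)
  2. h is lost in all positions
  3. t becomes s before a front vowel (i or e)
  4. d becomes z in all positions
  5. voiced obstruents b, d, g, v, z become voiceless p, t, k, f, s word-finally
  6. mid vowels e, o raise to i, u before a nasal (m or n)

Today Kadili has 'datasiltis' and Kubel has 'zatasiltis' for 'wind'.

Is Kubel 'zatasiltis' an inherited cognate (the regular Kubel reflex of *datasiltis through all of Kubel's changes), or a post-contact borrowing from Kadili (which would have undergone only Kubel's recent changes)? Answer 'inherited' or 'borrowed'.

borrowed

If inherited, *datasiltis would pass through all of Kubel's changes:
Kubel: *datasiltis > dotosiltis > dotosilsis > zotosilsis  (by vowel merger, palatalisation, unconditioned shift)
If borrowed from Kadili 'datasiltis' after the early changes, it would undergo only the recent ones:
  rule 4 (unconditioned shift): datasiltis → zatasiltis
  rule 5 (final devoicing): no change (zatasiltis)
  rule 6 (pre-nasal raising): no change (zatasiltis)
  ⇒ as a loan: zatasiltis
Kubel 'zatasiltis' matches the loan outcome 'zatasiltis', not the inherited 'zotosilsis' — it skipped the early Kubel changes, so it was borrowed from Kadili.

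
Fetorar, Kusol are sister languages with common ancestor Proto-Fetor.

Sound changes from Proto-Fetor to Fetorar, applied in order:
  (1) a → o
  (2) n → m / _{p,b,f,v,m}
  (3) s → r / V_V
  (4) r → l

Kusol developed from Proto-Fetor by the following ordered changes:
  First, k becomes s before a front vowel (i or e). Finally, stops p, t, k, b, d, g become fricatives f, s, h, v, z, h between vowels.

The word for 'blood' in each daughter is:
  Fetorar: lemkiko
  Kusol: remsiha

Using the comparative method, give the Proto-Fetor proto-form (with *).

*remkika

Position 7: Fetorar has o, Kusol has a. Kusol preserves a here (none of its changes turn any other segment into a), so the proto-segment is *a.
Position 6: Fetorar has k, Kusol has h. Fetorar preserves k here (none of its changes turn any other segment into k), so the proto-segment is *k.
Position 1: Fetorar has l, Kusol has r. Kusol preserves r here (none of its changes turn any other segment into r), so the proto-segment is *r.
Verify the candidate proto-form against each daughter:
Fetorar: *remkika
  remkika → remkiko   [vowel merger]
  remkiko (rule 2 does not apply)
  remkiko (rule 3 does not apply)
  remkiko → lemkiko   [unconditioned shift]
  giving Fetorar lemkiko.
Kusol: *remkika
  remkika → remsika   [palatalisation]
  remsika → remsiha   [intervocalic lenition]
  giving Kusol remsiha.
*remkika is the unique common source.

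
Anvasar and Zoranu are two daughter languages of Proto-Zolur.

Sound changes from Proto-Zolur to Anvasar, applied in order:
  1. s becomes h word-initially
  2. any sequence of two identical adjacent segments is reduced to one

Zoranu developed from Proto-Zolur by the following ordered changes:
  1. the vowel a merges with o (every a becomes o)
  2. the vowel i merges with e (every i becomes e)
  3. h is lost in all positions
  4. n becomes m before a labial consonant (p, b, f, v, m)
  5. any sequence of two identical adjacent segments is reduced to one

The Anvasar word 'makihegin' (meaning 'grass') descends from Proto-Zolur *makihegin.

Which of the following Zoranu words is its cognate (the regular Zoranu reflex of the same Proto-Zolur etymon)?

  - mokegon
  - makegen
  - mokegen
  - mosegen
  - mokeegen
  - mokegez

mokegen

Zoranu: *makihegin
  makihegin → mokihegin   [vowel merger]
  mokihegin → mokehegen   [vowel merger]
  mokehegen → mokeegen   [h-loss]
  mokeegen (rule 4 does not apply)
  mokeegen → mokegen   [degemination]
  giving Zoranu mokegen.
The other candidates each miss or misapply at least one Zoranu change.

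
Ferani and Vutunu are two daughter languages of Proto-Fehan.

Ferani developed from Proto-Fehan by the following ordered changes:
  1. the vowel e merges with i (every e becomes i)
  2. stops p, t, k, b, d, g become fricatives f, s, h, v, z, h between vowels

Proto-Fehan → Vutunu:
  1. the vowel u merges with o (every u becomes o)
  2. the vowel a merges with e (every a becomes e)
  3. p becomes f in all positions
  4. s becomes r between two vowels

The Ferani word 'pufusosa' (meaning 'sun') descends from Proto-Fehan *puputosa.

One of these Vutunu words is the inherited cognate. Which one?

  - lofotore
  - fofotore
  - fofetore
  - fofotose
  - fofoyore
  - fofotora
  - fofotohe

Vutunu: *puputosa
  puputosa → popotosa   [vowel merger]
  popotosa → popotose   [vowel merger]
  popotose → fofotose   [unconditioned shift]
  fofotose → fofotore   [rhotacism]
  giving Vutunu fofotore.
Only 'fofotore' matches the regular Vutunu development of *puputosa.

fofotore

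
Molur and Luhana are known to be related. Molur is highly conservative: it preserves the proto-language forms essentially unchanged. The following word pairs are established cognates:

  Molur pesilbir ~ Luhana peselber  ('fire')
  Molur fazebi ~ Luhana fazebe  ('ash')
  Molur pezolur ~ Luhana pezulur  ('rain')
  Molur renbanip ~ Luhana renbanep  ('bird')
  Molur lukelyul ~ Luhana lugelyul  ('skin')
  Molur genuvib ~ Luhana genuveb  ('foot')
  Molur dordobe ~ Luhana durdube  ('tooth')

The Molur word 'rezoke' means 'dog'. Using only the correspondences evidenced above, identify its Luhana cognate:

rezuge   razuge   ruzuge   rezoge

rezuge

pezolur ~ pezulur — Molur o corresponds to Luhana u after a consonant, before a consonant other than r, m, n, p, b, f, v.
lukelyul ~ lugelyul — Molur k corresponds to Luhana g between vowels (before a front vowel).
Applying these to Molur 'rezoke':
  rezoke → rezuke   (o→u after a consonant, before a consonant other than r, m, n, p, b, f, v)
  rezuke → rezuge   (k→g between vowels (before a front vowel))
So the Luhana cognate is 'rezuge'.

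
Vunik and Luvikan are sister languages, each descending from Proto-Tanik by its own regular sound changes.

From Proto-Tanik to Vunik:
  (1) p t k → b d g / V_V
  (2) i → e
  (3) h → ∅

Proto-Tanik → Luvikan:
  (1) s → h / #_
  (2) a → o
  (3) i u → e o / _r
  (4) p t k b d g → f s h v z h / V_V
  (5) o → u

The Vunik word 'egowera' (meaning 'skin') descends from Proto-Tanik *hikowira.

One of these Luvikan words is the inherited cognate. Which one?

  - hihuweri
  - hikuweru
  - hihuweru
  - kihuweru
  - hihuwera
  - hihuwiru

Luvikan: start from *hikowira.
  rule 1: no change — hikowira
  rule 2 (vowel merger): hikowira → hikowiro
  rule 3 (pre-rhotic lowering): hikowiro → hikowero
  rule 4 (intervocalic lenition): hikowero → hihowero
  rule 5 (vowel merger): hihowero → hihuweru
  ⇒ Luvikan hihuweru
Among the options, 'hihuweru' alone shows every Luvikan change applied in order.

hihuweru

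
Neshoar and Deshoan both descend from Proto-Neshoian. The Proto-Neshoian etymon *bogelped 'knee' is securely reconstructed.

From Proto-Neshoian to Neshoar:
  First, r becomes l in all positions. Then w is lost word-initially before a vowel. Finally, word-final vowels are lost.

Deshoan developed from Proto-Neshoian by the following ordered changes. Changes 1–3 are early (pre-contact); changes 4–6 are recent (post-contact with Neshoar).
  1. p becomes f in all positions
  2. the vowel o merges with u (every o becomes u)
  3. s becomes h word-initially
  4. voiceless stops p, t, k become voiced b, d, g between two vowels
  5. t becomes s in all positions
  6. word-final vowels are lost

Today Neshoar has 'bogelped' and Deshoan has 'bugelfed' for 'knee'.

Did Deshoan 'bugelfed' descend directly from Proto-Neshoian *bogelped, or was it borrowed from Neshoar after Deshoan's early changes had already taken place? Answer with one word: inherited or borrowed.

If inherited, *bogelped would pass through all of Deshoan's changes:
Deshoan: *bogelped
  bogelped → bogelfed   [unconditioned shift]
  bogelfed → bugelfed   [vowel merger]
  bugelfed (rule 3 does not apply)
  bugelfed (rule 4 does not apply)
  bugelfed (rule 5 does not apply)
  bugelfed (rule 6 does not apply)
  giving Deshoan bugelfed.
If borrowed from Neshoar 'bogelped' after the early changes, it would undergo only the recent ones:
  rule 4 (intervocalic voicing): no change (bogelped)
  rule 5 (unconditioned shift): no change (bogelped)
  rule 6 (apocope): no change (bogelped)
  ⇒ as a loan: bogelped
Deshoan 'bugelfed' matches the inherited outcome exactly, so it is an inherited cognate, not a loan.

inherited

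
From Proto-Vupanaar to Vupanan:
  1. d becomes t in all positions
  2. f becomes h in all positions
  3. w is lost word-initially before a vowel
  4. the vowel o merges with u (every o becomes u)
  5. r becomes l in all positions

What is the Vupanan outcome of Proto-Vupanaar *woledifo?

uletihu

Vupanan: *woledifo > woletifo > woletiho > oletiho > uletihu  (by unconditioned shift, unconditioned shift, glide loss, vowel merger)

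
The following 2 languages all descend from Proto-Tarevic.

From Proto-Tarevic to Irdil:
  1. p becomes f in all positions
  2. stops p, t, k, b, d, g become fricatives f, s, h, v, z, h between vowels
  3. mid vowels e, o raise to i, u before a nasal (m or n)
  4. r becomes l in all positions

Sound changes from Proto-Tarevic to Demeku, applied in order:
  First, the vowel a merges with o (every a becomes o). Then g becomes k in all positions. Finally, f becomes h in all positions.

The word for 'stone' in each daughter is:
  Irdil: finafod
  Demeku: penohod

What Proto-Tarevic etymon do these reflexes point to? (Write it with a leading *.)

*penafod

Position 2: Irdil has i, Demeku has e. Demeku preserves e here (none of its changes turn any other segment into e), so the proto-segment is *e.
Position 5: Irdil has f, Demeku has h. Taking the neighbouring segments as reconstructed: Irdil f could go back to *p or *f; Demeku h could go back to *f or *h — the one source consistent with every daughter is *f.
Verify the candidate proto-form against each daughter:
Irdil: *penafod > fenafod > finafod  (by unconditioned shift, pre-nasal raising)
Demeku: start from *penafod.
  rule 1 (vowel merger): penafod → penofod
  rule 2: no change — penofod
  rule 3 (unconditioned shift): penofod → penohod
  ⇒ Demeku penohod
*penafod is the unique common source.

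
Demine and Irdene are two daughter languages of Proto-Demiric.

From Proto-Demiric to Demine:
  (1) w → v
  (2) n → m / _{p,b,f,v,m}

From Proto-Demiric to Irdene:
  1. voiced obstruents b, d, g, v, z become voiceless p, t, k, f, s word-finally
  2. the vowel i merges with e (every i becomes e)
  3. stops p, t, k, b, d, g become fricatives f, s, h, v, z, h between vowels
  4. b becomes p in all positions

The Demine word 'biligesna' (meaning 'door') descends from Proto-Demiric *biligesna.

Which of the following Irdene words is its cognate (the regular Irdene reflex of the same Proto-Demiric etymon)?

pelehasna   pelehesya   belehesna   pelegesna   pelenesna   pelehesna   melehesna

Irdene: *biligesna
  biligesna (rule 1 does not apply)
  biligesna → belegesna   [vowel merger]
  belegesna → belehesna   [intervocalic lenition]
  belehesna → pelehesna   [unconditioned shift]
  giving Irdene pelehesna.
Among the options, 'pelehesna' alone shows every Irdene change applied in order.

pelehesna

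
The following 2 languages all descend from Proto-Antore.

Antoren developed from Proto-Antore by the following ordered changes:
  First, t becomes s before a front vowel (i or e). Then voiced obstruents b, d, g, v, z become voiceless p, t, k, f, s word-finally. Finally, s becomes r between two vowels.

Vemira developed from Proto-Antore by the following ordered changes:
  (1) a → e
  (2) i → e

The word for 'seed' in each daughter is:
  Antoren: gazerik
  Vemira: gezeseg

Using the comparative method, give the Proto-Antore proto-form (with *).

Position 2: Antoren has a, Vemira has e. Antoren preserves a here (none of its changes turn any other segment into a), so the proto-segment is *a.
Position 7: Antoren has k, Vemira has g. Vemira preserves g here (none of its changes turn any other segment into g), so the proto-segment is *g.
Position 5: Antoren has r, Vemira has s. Vemira preserves s here (none of its changes turn any other segment into s), so the proto-segment is *s.
This points to *gazesig. Verify forward in each daughter:
Antoren: start from *gazesig.
  rule 1: no change — gazesig
  rule 2 (final devoicing): gazesig → gazesik
  rule 3 (rhotacism): gazesik → gazerik
  ⇒ Antoren gazerik
Vemira: *gazesig
  gazesig → gezesig   [vowel merger]
  gezesig → gezeseg   [vowel merger]
  giving Vemira gezeseg.
Only *gazesig yields all of Antoren gazerik, Vemira gezeseg.

*gazesig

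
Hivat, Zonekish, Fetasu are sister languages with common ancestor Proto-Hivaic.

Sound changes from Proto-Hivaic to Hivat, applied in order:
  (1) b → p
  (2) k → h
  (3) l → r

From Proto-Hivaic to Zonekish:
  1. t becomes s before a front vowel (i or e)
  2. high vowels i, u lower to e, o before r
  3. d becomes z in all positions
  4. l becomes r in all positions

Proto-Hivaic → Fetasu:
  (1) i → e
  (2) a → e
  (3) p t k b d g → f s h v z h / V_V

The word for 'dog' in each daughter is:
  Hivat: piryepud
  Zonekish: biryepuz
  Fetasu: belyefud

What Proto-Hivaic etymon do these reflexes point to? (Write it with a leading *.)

Position 3: Hivat has r, Zonekish has r, Fetasu has l. Fetasu preserves l here (none of its changes turn any other segment into l), so the proto-segment is *l.
Position 6: Hivat has p, Zonekish has p, Fetasu has f. Zonekish preserves p here (none of its changes turn any other segment into p), so the proto-segment is *p.
Position 1: Hivat has p, Zonekish has b, Fetasu has b. Zonekish preserves b here (none of its changes turn any other segment into b), so the proto-segment is *b.
Continuing position by position gives *bilyepud; check it forward:
Hivat: *bilyepud > pilyepud > piryepud  (by unconditioned shift, unconditioned shift)
Zonekish: start from *bilyepud.
  rule 1: no change — bilyepud
  rule 2: no change — bilyepud
  rule 3 (unconditioned shift): bilyepud → bilyepuz
  rule 4 (unconditioned shift): bilyepuz → biryepuz
  ⇒ Zonekish biryepuz
Fetasu: *bilyepud > belyepud > belyefud  (by vowel merger, intervocalic lenition)
No other proto-form is consistent with every reflex, so the reconstruction is *bilyepud.

*bilyepud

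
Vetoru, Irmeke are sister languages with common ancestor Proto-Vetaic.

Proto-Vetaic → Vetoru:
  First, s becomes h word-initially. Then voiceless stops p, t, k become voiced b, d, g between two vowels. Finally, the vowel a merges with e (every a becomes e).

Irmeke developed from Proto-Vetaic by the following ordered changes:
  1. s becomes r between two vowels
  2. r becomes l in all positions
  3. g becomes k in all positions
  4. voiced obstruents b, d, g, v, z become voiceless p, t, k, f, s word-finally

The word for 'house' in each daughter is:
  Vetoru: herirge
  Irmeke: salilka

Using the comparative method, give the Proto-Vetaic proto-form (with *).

Position 3: Vetoru has r, Irmeke has l. Vetoru preserves r here (none of its changes turn any other segment into r), so the proto-segment is *r.
Position 6: Vetoru has g, Irmeke has k. Taking the neighbouring segments as reconstructed: Vetoru g can only go back to *g; Irmeke k could go back to *k or *g — the one source consistent with every daughter is *g.
This points to *sarirga. Verify forward in each daughter:
Vetoru: *sarirga > harirga > herirge  (by debuccalisation, vowel merger)
Irmeke: *sarirga > salilga > salilka  (by unconditioned shift, unconditioned shift)
Only *sarirga yields all of Vetoru herirge, Irmeke salilka.

*sarirga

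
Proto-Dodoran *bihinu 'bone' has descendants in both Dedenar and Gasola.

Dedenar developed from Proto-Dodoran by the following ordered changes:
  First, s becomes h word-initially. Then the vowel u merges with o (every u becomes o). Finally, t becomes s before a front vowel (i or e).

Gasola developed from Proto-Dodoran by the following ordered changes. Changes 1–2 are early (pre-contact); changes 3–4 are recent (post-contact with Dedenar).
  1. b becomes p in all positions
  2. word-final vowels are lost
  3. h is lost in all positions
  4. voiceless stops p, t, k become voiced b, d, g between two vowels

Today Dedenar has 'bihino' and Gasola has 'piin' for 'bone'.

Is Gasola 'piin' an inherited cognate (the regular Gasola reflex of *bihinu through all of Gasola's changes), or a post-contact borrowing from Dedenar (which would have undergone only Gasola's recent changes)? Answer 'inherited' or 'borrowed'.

If inherited, *bihinu would pass through all of Gasola's changes:
Gasola: *bihinu
  bihinu → pihinu   [unconditioned shift]
  pihinu → pihin   [apocope]
  pihin → piin   [h-loss]
  piin (rule 4 does not apply)
  giving Gasola piin.
If borrowed from Dedenar 'bihino' after the early changes, it would undergo only the recent ones:
  rule 3 (h-loss): bihino → biino
  rule 4 (intervocalic voicing): no change (biino)
  ⇒ as a loan: biino
Gasola 'piin' matches the inherited outcome exactly, so it is an inherited cognate, not a loan.

inherited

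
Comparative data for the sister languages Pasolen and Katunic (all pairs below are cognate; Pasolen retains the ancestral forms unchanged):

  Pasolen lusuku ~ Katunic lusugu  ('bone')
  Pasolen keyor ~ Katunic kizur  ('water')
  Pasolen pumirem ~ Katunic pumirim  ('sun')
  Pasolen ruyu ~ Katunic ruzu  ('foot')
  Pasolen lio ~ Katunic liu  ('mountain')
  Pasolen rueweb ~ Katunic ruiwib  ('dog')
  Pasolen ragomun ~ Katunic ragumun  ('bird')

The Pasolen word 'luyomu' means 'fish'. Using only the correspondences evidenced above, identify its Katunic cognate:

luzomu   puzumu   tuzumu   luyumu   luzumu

keyor ~ kizur — Pasolen y corresponds to Katunic z between vowels (before a back vowel).
ragomun ~ ragumun — Pasolen o corresponds to Katunic u after a consonant, before a nasal.
Applying these to Pasolen 'luyomu':
  luyomu → luzomu   (y→z between vowels (before a back vowel))
  luzomu → luzumu   (o→u after a consonant, before a nasal)
So the Katunic cognate is 'luzumu'.

luzumu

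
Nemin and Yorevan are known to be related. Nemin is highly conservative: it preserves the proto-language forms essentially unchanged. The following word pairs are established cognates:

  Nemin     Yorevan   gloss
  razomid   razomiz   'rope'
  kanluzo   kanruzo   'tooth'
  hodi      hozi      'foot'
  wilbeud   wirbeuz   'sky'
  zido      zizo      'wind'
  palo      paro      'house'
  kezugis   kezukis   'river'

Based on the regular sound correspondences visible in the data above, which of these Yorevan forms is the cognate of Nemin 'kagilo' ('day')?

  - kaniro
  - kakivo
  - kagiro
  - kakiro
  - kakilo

kezugis ~ kezukis — Nemin g corresponds to Yorevan k between vowels (before a front vowel).
palo ~ paro — Nemin l corresponds to Yorevan r between vowels (before a back vowel).
Applying these to Nemin 'kagilo':
  kagilo → kakilo   (g→k between vowels (before a front vowel))
  kakilo → kakiro   (l→r between vowels (before a back vowel))
So the Yorevan cognate is 'kakiro'.

kakiro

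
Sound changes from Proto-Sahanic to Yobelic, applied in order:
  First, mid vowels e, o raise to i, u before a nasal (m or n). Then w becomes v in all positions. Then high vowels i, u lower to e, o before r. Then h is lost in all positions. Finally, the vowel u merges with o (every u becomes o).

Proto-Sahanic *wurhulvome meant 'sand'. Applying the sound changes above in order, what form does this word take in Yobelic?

Yobelic: *wurhulvome > wurhulvume > vurhulvume > vorhulvume > vorulvume > vorolvome  (by pre-nasal raising, unconditioned shift, pre-rhotic lowering, h-loss, vowel merger)

vorolvome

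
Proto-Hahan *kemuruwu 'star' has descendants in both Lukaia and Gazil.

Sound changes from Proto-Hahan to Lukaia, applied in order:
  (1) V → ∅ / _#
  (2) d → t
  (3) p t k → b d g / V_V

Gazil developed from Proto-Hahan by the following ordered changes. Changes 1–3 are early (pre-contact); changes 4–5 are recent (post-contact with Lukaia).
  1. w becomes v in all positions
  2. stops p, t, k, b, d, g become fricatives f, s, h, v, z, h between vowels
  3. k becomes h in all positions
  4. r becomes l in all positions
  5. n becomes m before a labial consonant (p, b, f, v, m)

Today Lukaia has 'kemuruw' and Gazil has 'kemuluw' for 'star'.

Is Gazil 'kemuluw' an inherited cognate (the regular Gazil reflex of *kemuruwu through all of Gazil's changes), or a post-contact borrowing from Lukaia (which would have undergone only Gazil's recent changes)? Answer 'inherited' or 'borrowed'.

If inherited, *kemuruwu would pass through all of Gazil's changes:
Gazil: start from *kemuruwu.
  rule 1 (unconditioned shift): kemuruwu → kemuruvu
  rule 2: no change — kemuruvu
  rule 3 (unconditioned shift): kemuruvu → hemuruvu
  rule 4 (unconditioned shift): hemuruvu → hemuluvu
  rule 5: no change — hemuluvu
  ⇒ Gazil hemuluvu
If borrowed from Lukaia 'kemuruw' after the early changes, it would undergo only the recent ones:
  rule 4 (unconditioned shift): kemuruw → kemuluw
  rule 5 (nasal place assimilation): no change (kemuluw)
  ⇒ as a loan: kemuluw
Gazil 'kemuluw' matches the loan outcome 'kemuluw', not the inherited 'hemuluvu' — it skipped the early Gazil changes, so it was borrowed from Lukaia.

borrowed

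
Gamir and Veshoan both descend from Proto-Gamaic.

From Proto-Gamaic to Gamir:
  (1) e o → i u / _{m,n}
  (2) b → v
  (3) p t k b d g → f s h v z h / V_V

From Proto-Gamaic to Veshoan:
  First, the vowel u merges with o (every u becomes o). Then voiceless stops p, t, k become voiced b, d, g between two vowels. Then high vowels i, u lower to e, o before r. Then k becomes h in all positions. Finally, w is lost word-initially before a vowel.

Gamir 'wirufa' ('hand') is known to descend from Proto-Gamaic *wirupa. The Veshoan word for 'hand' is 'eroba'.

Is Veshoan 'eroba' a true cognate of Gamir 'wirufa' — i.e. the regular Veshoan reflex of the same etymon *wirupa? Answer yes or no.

Derive the expected Veshoan reflex of *wirupa:
Veshoan: start from *wirupa.
  rule 1 (vowel merger): wirupa → wiropa
  rule 2 (intervocalic voicing): wiropa → wiroba
  rule 3 (pre-rhotic lowering): wiroba → weroba
  rule 4: no change — weroba
  rule 5 (glide loss): weroba → eroba
  ⇒ Veshoan eroba
Veshoan 'eroba' matches the regular reflex exactly, so the pair is cognate.

yes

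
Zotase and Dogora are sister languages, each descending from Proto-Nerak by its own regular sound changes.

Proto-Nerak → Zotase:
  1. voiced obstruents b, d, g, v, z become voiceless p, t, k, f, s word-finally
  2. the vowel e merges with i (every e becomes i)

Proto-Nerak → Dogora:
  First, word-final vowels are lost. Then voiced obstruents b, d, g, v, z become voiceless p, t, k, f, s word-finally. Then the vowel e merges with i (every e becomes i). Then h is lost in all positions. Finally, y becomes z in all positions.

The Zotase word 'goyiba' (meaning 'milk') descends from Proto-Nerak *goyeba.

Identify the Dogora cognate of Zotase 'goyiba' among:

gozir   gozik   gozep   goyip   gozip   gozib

gozip

Dogora: start from *goyeba.
  rule 1 (apocope): goyeba → goyeb
  rule 2 (final devoicing): goyeb → goyep
  rule 3 (vowel merger): goyep → goyip
  rule 4: no change — goyip
  rule 5 (unconditioned shift): goyip → gozip
  ⇒ Dogora gozip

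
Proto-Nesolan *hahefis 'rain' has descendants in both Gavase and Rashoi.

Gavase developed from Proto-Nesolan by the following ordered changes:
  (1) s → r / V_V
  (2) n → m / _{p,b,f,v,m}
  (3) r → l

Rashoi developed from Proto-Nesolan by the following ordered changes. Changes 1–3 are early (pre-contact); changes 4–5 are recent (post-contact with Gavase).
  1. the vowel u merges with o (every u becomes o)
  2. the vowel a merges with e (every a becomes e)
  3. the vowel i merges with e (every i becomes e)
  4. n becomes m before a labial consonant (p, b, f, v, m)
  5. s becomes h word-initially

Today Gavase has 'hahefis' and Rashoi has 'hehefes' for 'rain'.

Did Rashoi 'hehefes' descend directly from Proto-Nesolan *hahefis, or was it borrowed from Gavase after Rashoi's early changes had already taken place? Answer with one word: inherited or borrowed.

inherited

If inherited, *hahefis would pass through all of Rashoi's changes:
Rashoi: *hahefis
  hahefis (rule 1 does not apply)
  hahefis → hehefis   [vowel merger]
  hehefis → hehefes   [vowel merger]
  hehefes (rule 4 does not apply)
  hehefes (rule 5 does not apply)
  giving Rashoi hehefes.
If borrowed from Gavase 'hahefis' after the early changes, it would undergo only the recent ones:
  rule 4 (nasal place assimilation): no change (hahefis)
  rule 5 (debuccalisation): no change (hahefis)
  ⇒ as a loan: hahefis
Rashoi 'hehefes' matches the inherited outcome exactly, so it is an inherited cognate, not a loan.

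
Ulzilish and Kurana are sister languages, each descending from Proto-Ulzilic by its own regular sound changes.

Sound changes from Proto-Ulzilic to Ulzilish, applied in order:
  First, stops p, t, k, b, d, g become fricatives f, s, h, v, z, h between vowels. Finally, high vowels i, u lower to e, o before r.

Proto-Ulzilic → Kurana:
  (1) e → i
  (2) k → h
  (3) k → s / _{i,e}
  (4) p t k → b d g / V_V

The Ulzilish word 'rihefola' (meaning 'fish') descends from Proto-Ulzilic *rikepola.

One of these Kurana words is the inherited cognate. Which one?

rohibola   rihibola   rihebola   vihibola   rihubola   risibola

rihibola

Kurana: start from *rikepola.
  rule 1 (vowel merger): rikepola → rikipola
  rule 2 (unconditioned shift): rikipola → rihipola
  rule 3: no change — rihipola
  rule 4 (intervocalic voicing): rihipola → rihibola
  ⇒ Kurana rihibola
Among the options, 'rihibola' alone shows every Kurana change applied in order.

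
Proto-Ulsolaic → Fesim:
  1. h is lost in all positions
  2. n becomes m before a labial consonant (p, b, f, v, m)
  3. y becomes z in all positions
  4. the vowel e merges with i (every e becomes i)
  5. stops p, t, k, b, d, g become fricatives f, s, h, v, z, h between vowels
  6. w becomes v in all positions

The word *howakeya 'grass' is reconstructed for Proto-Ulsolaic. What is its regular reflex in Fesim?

ovahiza

Fesim: start from *howakeya.
  rule 1 (h-loss): howakeya → owakeya
  rule 2: no change — owakeya
  rule 3 (unconditioned shift): owakeya → owakeza
  rule 4 (vowel merger): owakeza → owakiza
  rule 5 (intervocalic lenition): owakiza → owahiza
  rule 6 (unconditioned shift): owahiza → ovahiza
  ⇒ Fesim ovahiza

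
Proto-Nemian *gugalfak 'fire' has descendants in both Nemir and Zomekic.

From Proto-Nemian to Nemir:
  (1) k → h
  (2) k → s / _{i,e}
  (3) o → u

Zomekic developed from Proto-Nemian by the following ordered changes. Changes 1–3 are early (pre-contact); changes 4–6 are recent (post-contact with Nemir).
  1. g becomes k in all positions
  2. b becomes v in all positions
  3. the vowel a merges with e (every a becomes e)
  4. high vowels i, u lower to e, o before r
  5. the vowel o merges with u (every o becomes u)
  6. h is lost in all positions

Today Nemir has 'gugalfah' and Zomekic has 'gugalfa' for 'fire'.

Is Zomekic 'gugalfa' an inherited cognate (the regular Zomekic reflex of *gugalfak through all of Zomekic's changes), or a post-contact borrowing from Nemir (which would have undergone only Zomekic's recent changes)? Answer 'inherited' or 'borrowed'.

borrowed

If inherited, *gugalfak would pass through all of Zomekic's changes:
Zomekic: start from *gugalfak.
  rule 1 (unconditioned shift): gugalfak → kukalfak
  rule 2: no change — kukalfak
  rule 3 (vowel merger): kukalfak → kukelfek
  rule 4: no change — kukelfek
  rule 5: no change — kukelfek
  rule 6: no change — kukelfek
  ⇒ Zomekic kukelfek
If borrowed from Nemir 'gugalfah' after the early changes, it would undergo only the recent ones:
  rule 4 (pre-rhotic lowering): no change (gugalfah)
  rule 5 (vowel merger): no change (gugalfah)
  rule 6 (h-loss): gugalfah → gugalfa
  ⇒ as a loan: gugalfa
Zomekic 'gugalfa' matches the loan outcome 'gugalfa', not the inherited 'kukelfek' — it skipped the early Zomekic changes, so it was borrowed from Nemir.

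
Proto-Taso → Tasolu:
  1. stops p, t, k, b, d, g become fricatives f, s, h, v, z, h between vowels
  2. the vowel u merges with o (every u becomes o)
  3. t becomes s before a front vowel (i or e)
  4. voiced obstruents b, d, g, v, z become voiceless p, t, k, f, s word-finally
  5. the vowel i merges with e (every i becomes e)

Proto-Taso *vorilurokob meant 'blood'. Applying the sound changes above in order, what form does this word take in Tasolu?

Tasolu: start from *vorilurokob.
  rule 1 (intervocalic lenition): vorilurokob → vorilurohob
  rule 2 (vowel merger): vorilurohob → vorilorohob
  rule 3: no change — vorilorohob
  rule 4 (final devoicing): vorilorohob → vorilorohop
  rule 5 (vowel merger): vorilorohop → vorelorohop
  ⇒ Tasolu vorelorohop

vorelorohop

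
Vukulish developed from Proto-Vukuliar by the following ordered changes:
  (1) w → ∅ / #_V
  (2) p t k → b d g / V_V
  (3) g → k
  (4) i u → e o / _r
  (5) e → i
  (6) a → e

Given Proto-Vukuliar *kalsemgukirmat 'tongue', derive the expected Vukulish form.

kelsimkukirmet

Vukulish: *kalsemgukirmat
  kalsemgukirmat (rule 1 does not apply)
  kalsemgukirmat → kalsemgugirmat   [intervocalic voicing]
  kalsemgugirmat → kalsemkukirmat   [unconditioned shift]
  kalsemkukirmat → kalsemkukermat   [pre-rhotic lowering]
  kalsemkukermat → kalsimkukirmat   [vowel merger]
  kalsimkukirmat → kelsimkukirmet   [vowel merger]
  giving Vukulish kelsimkukirmet.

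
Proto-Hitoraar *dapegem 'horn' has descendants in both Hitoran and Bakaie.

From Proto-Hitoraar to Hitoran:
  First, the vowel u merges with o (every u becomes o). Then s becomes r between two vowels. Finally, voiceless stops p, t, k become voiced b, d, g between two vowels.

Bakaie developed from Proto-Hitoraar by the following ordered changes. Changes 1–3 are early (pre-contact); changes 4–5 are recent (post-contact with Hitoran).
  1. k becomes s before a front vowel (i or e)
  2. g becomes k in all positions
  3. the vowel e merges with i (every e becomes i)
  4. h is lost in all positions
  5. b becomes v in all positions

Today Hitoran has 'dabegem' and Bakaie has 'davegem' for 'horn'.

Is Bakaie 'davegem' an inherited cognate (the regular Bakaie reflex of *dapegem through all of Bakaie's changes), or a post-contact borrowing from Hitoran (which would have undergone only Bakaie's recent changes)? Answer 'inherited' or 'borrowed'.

borrowed

If inherited, *dapegem would pass through all of Bakaie's changes:
Bakaie: *dapegem
  dapegem (rule 1 does not apply)
  dapegem → dapekem   [unconditioned shift]
  dapekem → dapikim   [vowel merger]
  dapikim (rule 4 does not apply)
  dapikim (rule 5 does not apply)
  giving Bakaie dapikim.
If borrowed from Hitoran 'dabegem' after the early changes, it would undergo only the recent ones:
  rule 4 (h-loss): no change (dabegem)
  rule 5 (unconditioned shift): dabegem → davegem
  ⇒ as a loan: davegem
Bakaie 'davegem' matches the loan outcome 'davegem', not the inherited 'dapikim' — it skipped the early Bakaie changes, so it was borrowed from Hitoran.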